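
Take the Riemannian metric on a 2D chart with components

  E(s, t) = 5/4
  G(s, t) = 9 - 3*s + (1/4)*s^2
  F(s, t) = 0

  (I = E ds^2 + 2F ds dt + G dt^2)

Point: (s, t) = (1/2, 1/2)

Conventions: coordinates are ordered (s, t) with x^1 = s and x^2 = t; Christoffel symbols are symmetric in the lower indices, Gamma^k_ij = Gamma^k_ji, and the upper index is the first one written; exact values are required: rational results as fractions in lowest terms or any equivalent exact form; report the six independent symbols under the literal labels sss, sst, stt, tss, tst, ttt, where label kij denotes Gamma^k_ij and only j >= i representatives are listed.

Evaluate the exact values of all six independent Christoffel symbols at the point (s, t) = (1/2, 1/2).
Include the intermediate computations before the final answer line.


E = 5/4, F = 0, G = 121/16 at the point
E_s = 0, E_t = 0, F_s = 0, F_t = 0, G_s = -11/4, G_t = 0
EG - F^2 = 605/64;  g^inv = (64/605) * [[121/16, 0], [0, 5/4]]
first-kind symbols [ij,l] = (1/2)(d_i g_jl + d_j g_il - d_l g_ij): [ss,s] = E_s/2 = 0, [ss,t] = F_s - E_t/2 = 0, [st,s] = E_t/2 = 0, [st,t] = G_s/2 = -11/8, [tt,s] = F_t - G_s/2 = 11/8, [tt,t] = G_t/2 = 0
Gamma^s_ij = (G*[ij,s] - F*[ij,t])/(EG - F^2), Gamma^t_ij = (E*[ij,t] - F*[ij,s])/(EG - F^2)

Answer: Gamma_sss = 0, Gamma_sst = 0, Gamma_stt = 11/10, Gamma_tss = 0, Gamma_tst = -2/11, Gamma_ttt = 0


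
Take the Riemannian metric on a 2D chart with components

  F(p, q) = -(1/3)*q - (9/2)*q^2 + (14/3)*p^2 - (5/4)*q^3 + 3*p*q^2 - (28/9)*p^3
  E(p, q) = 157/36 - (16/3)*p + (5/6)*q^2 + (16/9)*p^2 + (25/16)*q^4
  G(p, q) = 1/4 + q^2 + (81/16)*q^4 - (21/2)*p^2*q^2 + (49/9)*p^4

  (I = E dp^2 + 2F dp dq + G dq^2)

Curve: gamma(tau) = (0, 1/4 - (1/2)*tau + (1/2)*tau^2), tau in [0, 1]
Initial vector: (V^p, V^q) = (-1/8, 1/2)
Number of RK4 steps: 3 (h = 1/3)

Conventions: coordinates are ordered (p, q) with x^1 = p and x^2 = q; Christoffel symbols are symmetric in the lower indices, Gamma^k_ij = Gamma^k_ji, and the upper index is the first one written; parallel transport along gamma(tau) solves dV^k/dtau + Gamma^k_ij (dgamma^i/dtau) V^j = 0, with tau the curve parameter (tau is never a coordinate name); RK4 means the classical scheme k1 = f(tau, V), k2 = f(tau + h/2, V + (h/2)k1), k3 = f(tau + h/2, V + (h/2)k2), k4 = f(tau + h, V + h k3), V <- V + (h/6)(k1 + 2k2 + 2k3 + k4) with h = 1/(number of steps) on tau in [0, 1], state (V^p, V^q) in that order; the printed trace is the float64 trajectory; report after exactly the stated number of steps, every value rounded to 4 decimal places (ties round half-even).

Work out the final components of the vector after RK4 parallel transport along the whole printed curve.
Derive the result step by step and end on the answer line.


gamma'(tau) = (0, -1/2 + tau); f(tau, V)^k = -Gamma^k_ij(gamma(tau)) gamma'^i(tau) V^j; h = 1/3; intermediate values shown to 6 dp
curve data and Christoffel symbols at the stage parameters:
  tau = 0.000000: gamma = (0.000000, 0.250000), gamma' = (0.000000, -0.500000); Gamma_ppp = -0.691074, Gamma_ppq = 0.064691, Gamma_pqq = -0.590105, Gamma_qpp = -1.008540, Gamma_qpq = 0.074783, Gamma_qqq = 0.546339
  tau = 0.166667: gamma = (0.000000, 0.180556), gamma' = (0.000000, -0.333333); Gamma_ppp = -0.642831, Gamma_ppq = 0.039914, Gamma_pqq = -0.449568, Gamma_qpp = -0.724976, Gamma_qpq = 0.029694, Gamma_qqq = 0.499463
  tau = 0.333333: gamma = (0.000000, 0.138889), gamma' = (0.000000, -0.166667); Gamma_ppp = -0.626580, Gamma_ppq = 0.028803, Gamma_pqq = -0.364840, Gamma_qpp = -0.559568, Gamma_qpq = 0.014493, Gamma_qqq = 0.428629
  tau = 0.500000: gamma = (0.000000, 0.125000), gamma' = (0.000000, 0.000000); Gamma_ppp = -0.622790, Gamma_ppq = 0.025493, Gamma_pqq = -0.336347, Gamma_qpp = -0.504589, Gamma_qpq = 0.010931, Gamma_qqq = 0.398299
  tau = 0.666667: gamma = (0.000000, 0.138889), gamma' = (0.000000, 0.166667); Gamma_ppp = -0.626580, Gamma_ppq = 0.028803, Gamma_pqq = -0.364840, Gamma_qpp = -0.559568, Gamma_qpq = 0.014493, Gamma_qqq = 0.428629
  tau = 0.833333: gamma = (0.000000, 0.180556), gamma' = (0.000000, 0.333333); Gamma_ppp = -0.642831, Gamma_ppq = 0.039914, Gamma_pqq = -0.449568, Gamma_qpp = -0.724976, Gamma_qpq = 0.029694, Gamma_qqq = 0.499463
  tau = 1.000000: gamma = (0.000000, 0.250000), gamma' = (0.000000, 0.500000); Gamma_ppp = -0.691074, Gamma_ppq = 0.064691, Gamma_pqq = -0.590105, Gamma_qpp = -1.008540, Gamma_qpq = 0.074783, Gamma_qqq = 0.546339
step 0: V^p = -0.1250, V^q = 0.5000
step 1: k1 = (-0.151570, 0.131911), k2 = (-0.080222, 0.085417), k3 = (-0.078902, 0.084244), k4 = (-0.032837, 0.037360); V <- V + (h/6)(k1 + 2k2 + 2k3 + k4): V^p = -0.1529, V^q = 0.5283
step 2: k1 = (-0.032856, 0.037368), k2 = (0.000000, 0.000000), k3 = (0.000000, 0.000000), k4 = (0.032856, -0.037368); V <- V + (h/6)(k1 + 2k2 + 2k3 + k4): V^p = -0.1529, V^q = 0.5283
step 3: k1 = (0.032856, -0.037368), k2 = (0.080191, -0.085452), k3 = (0.078885, -0.084195), k4 = (0.151678, -0.131902); V <- V + (h/6)(k1 + 2k2 + 2k3 + k4): V^p = -0.1250, V^q = 0.5000

Answer: V^p = -0.1250, V^q = 0.5000


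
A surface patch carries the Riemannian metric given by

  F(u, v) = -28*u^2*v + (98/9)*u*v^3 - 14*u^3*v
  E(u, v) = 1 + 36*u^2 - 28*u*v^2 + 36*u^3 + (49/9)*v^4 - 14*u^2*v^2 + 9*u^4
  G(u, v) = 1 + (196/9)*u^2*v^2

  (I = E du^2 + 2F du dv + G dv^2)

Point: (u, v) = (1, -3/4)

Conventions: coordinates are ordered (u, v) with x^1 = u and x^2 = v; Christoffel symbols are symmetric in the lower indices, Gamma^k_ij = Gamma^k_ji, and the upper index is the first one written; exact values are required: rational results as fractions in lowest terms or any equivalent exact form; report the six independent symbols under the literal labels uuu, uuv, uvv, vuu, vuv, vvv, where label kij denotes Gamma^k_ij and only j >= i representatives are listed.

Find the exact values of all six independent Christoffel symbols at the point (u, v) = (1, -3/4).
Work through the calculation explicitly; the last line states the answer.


E = 15385/256, F = 861/32, G = 53/4 at the point
E_u = 369/2, E_v = 861/16, F_u = 2205/32, F_v = -189/8, G_u = 49/2, G_v = -98/3
EG - F^2 = 18521/256;  g^inv = (256/18521) * [[53/4, -861/32], [-861/32, 15385/256]]
first-kind symbols [ij,l] = (1/2)(d_i g_jl + d_j g_il - d_l g_ij): [uu,u] = E_u/2 = 369/4, [uu,v] = F_u - E_v/2 = 42, [uv,u] = E_v/2 = 861/32, [uv,v] = G_u/2 = 49/4, [vv,u] = F_v - G_u/2 = -287/8, [vv,v] = G_v/2 = -49/3
Gamma^u_ij = (G*[ij,u] - F*[ij,v])/(EG - F^2), Gamma^v_ij = (E*[ij,v] - F*[ij,u])/(EG - F^2)

Answer: Gamma_uuu = 23616/18521, Gamma_uuv = 6888/18521, Gamma_uvv = -9184/18521, Gamma_vuu = 10752/18521, Gamma_vuv = 3136/18521, Gamma_vvv = -12544/55563


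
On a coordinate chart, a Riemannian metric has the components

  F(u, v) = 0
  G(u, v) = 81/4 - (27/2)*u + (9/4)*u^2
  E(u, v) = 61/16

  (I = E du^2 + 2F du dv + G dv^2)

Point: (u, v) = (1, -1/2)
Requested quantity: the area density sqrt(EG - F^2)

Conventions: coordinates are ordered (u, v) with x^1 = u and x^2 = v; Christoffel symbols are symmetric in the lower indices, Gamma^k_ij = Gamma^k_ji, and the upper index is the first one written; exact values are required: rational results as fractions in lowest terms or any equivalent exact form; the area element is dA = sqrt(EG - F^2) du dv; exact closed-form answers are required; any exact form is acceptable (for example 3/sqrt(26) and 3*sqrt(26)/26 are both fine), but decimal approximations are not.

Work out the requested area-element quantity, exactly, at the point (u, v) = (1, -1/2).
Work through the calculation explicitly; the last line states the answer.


E = 61/16, F = 0, G = 9; EG - F^2 = 549/16

Answer: sqrt(EG - F^2) = 3*sqrt(61)/4


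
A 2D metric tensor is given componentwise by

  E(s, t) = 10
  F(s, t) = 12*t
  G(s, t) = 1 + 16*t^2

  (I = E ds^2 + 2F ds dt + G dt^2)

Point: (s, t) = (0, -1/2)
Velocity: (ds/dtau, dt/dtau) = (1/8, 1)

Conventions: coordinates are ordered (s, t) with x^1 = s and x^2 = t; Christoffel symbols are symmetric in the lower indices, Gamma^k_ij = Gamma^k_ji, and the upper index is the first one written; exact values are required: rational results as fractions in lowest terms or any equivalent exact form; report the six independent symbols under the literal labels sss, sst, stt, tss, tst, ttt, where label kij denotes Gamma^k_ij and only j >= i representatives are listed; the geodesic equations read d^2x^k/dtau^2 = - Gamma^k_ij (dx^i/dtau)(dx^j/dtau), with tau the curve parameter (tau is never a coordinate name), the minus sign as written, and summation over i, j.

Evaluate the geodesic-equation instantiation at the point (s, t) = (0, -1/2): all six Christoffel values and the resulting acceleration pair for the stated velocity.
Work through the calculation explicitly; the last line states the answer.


E = 10, F = -6, G = 5 at the point
E_s = 0, E_t = 0, F_s = 0, F_t = 12, G_s = 0, G_t = -16
EG - F^2 = 14;  g^inv = (1/14) * [[5, 6], [6, 10]]
first-kind symbols [ij,l] = (1/2)(d_i g_jl + d_j g_il - d_l g_ij): [ss,s] = E_s/2 = 0, [ss,t] = F_s - E_t/2 = 0, [st,s] = E_t/2 = 0, [st,t] = G_s/2 = 0, [tt,s] = F_t - G_s/2 = 12, [tt,t] = G_t/2 = -8
Gamma^s_ij = (G*[ij,s] - F*[ij,t])/(EG - F^2), Gamma^t_ij = (E*[ij,t] - F*[ij,s])/(EG - F^2)
Gamma_sss = 0, Gamma_sst = 0, Gamma_stt = 6/7, Gamma_tss = 0, Gamma_tst = 0, Gamma_ttt = -4/7
d^2s/dtau^2 = -(Gamma_sss*(1/8)^2 + 2*Gamma_sst*(1/8)*(1) + Gamma_stt*(1)^2) = -6/7
d^2t/dtau^2 = -(Gamma_tss*(1/8)^2 + 2*Gamma_tst*(1/8)*(1) + Gamma_ttt*(1)^2) = 4/7

Answer: Gamma_sss = 0, Gamma_sst = 0, Gamma_stt = 6/7, Gamma_tss = 0, Gamma_tst = 0, Gamma_ttt = -4/7; accelerations (d^2s/dtau^2, d^2t/dtau^2) = (-6/7, 4/7)


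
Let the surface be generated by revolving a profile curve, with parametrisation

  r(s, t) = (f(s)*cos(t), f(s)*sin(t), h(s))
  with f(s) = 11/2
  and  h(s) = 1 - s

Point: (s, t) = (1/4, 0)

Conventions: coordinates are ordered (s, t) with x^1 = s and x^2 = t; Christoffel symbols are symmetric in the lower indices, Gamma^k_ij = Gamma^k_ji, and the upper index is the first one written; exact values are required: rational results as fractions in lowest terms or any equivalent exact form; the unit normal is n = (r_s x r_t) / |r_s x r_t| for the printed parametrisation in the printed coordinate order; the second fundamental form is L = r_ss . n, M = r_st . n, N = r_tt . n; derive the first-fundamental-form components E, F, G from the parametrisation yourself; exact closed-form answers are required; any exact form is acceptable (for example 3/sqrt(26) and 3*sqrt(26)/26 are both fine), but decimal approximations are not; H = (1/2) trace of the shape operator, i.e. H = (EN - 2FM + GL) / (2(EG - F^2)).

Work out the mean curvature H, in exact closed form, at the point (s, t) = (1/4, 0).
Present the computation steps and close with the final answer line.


f = 11/2, f' = 0, f'' = 0, h' = -1, h'' = 0
E = 1, F = 0, G = 121/4; answer radicand W^2 = 1
unnormalised second-form numerators: l = 0, m = 0, n = -11/2; L = l/sqrt(1), and similarly M = m/sqrt(W^2), N = n/sqrt(W^2)
H = (E*n - 2*F*m + G*l) / (2*(EG - F^2)*sqrt(W^2)); E*n - 2*F*m + G*l = -11/2, EG - F^2 = 121/4, so H = (-1/11)/sqrt(1)

Answer: H = -1/11


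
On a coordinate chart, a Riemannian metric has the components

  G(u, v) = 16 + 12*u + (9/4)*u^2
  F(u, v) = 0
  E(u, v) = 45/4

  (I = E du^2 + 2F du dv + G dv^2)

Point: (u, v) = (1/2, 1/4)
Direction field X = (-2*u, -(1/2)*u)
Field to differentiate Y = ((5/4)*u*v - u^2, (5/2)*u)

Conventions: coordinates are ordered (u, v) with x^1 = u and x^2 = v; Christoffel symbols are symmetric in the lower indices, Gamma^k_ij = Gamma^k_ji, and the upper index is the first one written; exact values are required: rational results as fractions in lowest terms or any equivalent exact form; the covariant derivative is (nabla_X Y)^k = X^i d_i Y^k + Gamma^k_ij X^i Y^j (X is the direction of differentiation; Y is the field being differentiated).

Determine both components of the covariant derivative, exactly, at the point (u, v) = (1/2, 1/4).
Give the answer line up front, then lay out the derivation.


Answer: (nabla_X Y)^u = 35/48, (nabla_X Y)^v = -3511/1216

E = 45/4, F = 0, G = 361/16 at the point
E_u = 0, E_v = 0, F_u = 0, F_v = 0, G_u = 57/4, G_v = 0
EG - F^2 = 16245/64;  g^inv = (64/16245) * [[361/16, 0], [0, 45/4]]
first-kind symbols [ij,l] = (1/2)(d_i g_jl + d_j g_il - d_l g_ij): [uu,u] = E_u/2 = 0, [uu,v] = F_u - E_v/2 = 0, [uv,u] = E_v/2 = 0, [uv,v] = G_u/2 = 57/8, [vv,u] = F_v - G_u/2 = -57/8, [vv,v] = G_v/2 = 0
Gamma^u_ij = (G*[ij,u] - F*[ij,v])/(EG - F^2), Gamma^v_ij = (E*[ij,v] - F*[ij,u])/(EG - F^2)
Gamma_uuu = 0, Gamma_uuv = 0, Gamma_uvv = -19/30, Gamma_vuu = 0, Gamma_vuv = 6/19, Gamma_vvv = 0
X = (-1, -1/4), Y = (-3/32, 5/4) at the point


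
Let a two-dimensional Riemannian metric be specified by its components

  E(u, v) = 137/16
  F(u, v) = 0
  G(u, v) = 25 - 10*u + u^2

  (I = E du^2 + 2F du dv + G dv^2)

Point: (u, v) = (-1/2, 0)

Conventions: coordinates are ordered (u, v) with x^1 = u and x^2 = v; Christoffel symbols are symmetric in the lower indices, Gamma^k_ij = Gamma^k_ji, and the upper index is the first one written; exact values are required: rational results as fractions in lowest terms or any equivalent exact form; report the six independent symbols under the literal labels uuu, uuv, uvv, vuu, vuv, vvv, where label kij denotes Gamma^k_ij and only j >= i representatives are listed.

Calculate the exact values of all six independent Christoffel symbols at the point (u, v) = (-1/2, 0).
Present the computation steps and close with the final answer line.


E = 137/16, F = 0, G = 121/4 at the point
E_u = 0, E_v = 0, F_u = 0, F_v = 0, G_u = -11, G_v = 0
EG - F^2 = 16577/64;  g^inv = (64/16577) * [[121/4, 0], [0, 137/16]]
first-kind symbols [ij,l] = (1/2)(d_i g_jl + d_j g_il - d_l g_ij): [uu,u] = E_u/2 = 0, [uu,v] = F_u - E_v/2 = 0, [uv,u] = E_v/2 = 0, [uv,v] = G_u/2 = -11/2, [vv,u] = F_v - G_u/2 = 11/2, [vv,v] = G_v/2 = 0
Gamma^u_ij = (G*[ij,u] - F*[ij,v])/(EG - F^2), Gamma^v_ij = (E*[ij,v] - F*[ij,u])/(EG - F^2)

Answer: Gamma_uuu = 0, Gamma_uuv = 0, Gamma_uvv = 88/137, Gamma_vuu = 0, Gamma_vuv = -2/11, Gamma_vvv = 0


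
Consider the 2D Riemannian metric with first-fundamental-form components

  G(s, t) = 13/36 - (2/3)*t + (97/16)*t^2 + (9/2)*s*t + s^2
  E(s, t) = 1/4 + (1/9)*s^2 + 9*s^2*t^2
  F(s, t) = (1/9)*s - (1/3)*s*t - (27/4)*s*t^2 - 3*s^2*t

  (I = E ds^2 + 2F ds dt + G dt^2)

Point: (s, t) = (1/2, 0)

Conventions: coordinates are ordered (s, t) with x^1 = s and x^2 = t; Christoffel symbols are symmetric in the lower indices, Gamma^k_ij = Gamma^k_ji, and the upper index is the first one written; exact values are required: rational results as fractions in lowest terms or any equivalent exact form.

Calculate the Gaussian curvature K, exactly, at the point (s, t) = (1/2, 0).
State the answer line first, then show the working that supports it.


Answer: K = -291/8

E = 5/18, F = 1/18, G = 11/18, EG - F^2 = 1/6 at the point
E_s = 1/9, E_t = 0, F_s = 1/9, F_t = -11/12, G_s = 1, G_t = 19/12
E_tt = 9/2, F_st = -10/3, G_ss = 2
Using the Brioschi determinant formula for K from the metric derivatives:
M1 = [[-E_tt/2 + F_st - G_ss/2, E_s/2, F_s - E_t/2], [F_t - G_s/2, E, F], [G_t/2, F, G]] = [[-79/12, 1/18, 1/9], [-17/12, 5/18, 1/18], [19/24, 1/18, 11/18]]; det M1 = -311/288
M2 = [[0, E_t/2, G_s/2], [E_t/2, E, F], [G_s/2, F, G]] = [[0, 0, 1/2], [0, 5/18, 1/18], [1/2, 1/18, 11/18]]; det M2 = -5/72
det M1 - det M2 = -97/96; K = -97/96 / (1/6)^2 = -291/8


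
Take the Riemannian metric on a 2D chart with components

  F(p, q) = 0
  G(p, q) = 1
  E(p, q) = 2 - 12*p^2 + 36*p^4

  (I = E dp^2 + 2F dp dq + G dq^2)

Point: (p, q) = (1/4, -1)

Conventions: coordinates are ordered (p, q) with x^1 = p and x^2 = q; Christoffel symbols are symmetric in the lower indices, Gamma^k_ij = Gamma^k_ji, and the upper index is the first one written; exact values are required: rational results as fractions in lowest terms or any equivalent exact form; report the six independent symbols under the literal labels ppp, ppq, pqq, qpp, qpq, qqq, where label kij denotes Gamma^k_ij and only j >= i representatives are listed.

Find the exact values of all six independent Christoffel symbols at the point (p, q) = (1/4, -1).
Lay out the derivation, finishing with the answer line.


E = 89/64, F = 0, G = 1 at the point
E_p = -15/4, E_q = 0, F_p = 0, F_q = 0, G_p = 0, G_q = 0
EG - F^2 = 89/64;  g^inv = (64/89) * [[1, 0], [0, 89/64]]
first-kind symbols [ij,l] = (1/2)(d_i g_jl + d_j g_il - d_l g_ij): [pp,p] = E_p/2 = -15/8, [pp,q] = F_p - E_q/2 = 0, [pq,p] = E_q/2 = 0, [pq,q] = G_p/2 = 0, [qq,p] = F_q - G_p/2 = 0, [qq,q] = G_q/2 = 0
Gamma^p_ij = (G*[ij,p] - F*[ij,q])/(EG - F^2), Gamma^q_ij = (E*[ij,q] - F*[ij,p])/(EG - F^2)

Answer: Gamma_ppp = -120/89, Gamma_ppq = 0, Gamma_pqq = 0, Gamma_qpp = 0, Gamma_qpq = 0, Gamma_qqq = 0


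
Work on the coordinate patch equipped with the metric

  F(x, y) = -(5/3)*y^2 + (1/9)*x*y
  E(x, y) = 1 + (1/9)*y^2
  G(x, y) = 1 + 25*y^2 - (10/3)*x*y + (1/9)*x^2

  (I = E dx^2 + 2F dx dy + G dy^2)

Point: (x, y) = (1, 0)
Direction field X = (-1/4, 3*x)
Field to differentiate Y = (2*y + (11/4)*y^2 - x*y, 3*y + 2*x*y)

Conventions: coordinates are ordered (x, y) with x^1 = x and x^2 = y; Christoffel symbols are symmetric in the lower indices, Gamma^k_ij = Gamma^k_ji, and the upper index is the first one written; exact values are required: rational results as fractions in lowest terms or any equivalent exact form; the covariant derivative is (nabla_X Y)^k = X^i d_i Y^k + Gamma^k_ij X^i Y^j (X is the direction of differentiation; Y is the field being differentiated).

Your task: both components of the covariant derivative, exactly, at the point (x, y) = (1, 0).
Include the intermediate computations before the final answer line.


E = 1, F = 0, G = 10/9 at the point
E_x = 0, E_y = 0, F_x = 0, F_y = 1/9, G_x = 2/9, G_y = -10/3
EG - F^2 = 10/9;  g^inv = (9/10) * [[10/9, 0], [0, 1]]
first-kind symbols [ij,l] = (1/2)(d_i g_jl + d_j g_il - d_l g_ij): [xx,x] = E_x/2 = 0, [xx,y] = F_x - E_y/2 = 0, [xy,x] = E_y/2 = 0, [xy,y] = G_x/2 = 1/9, [yy,x] = F_y - G_x/2 = 0, [yy,y] = G_y/2 = -5/3
Gamma^x_ij = (G*[ij,x] - F*[ij,y])/(EG - F^2), Gamma^y_ij = (E*[ij,y] - F*[ij,x])/(EG - F^2)
Gamma_xxx = 0, Gamma_xxy = 0, Gamma_xyy = 0, Gamma_yxx = 0, Gamma_yxy = 1/10, Gamma_yyy = -3/2
X = (-1/4, 3), Y = (0, 0) at the point

Answer: (nabla_X Y)^x = 3, (nabla_X Y)^y = 15


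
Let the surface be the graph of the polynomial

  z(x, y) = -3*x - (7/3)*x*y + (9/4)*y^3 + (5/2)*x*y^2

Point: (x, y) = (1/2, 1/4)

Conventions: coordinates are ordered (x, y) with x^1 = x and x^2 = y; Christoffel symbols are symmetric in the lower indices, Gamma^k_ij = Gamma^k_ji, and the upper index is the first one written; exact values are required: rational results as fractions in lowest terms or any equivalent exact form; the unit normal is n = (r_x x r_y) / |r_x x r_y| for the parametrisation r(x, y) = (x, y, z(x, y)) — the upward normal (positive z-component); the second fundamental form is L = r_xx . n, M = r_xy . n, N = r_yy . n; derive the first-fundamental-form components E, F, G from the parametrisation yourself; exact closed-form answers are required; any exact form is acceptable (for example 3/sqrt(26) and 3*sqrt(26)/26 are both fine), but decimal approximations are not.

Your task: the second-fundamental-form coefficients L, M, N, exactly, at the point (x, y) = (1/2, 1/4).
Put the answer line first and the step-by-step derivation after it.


Answer: L = 0, M = -208*sqrt(470357)/470357, N = 1128*sqrt(470357)/470357

z_x = -329/96, z_y = -23/192, z_xx = 0, z_xy = -13/12, z_yy = 47/8
E = 117457/9216, F = 7567/18432, G = 37393/36864; answer radicand W^2 = 470357/36864
unnormalised second-form numerators: l = 0, m = -13/12, n = 47/8; L = l/sqrt(470357/36864), and similarly M = m/sqrt(W^2), N = n/sqrt(W^2)


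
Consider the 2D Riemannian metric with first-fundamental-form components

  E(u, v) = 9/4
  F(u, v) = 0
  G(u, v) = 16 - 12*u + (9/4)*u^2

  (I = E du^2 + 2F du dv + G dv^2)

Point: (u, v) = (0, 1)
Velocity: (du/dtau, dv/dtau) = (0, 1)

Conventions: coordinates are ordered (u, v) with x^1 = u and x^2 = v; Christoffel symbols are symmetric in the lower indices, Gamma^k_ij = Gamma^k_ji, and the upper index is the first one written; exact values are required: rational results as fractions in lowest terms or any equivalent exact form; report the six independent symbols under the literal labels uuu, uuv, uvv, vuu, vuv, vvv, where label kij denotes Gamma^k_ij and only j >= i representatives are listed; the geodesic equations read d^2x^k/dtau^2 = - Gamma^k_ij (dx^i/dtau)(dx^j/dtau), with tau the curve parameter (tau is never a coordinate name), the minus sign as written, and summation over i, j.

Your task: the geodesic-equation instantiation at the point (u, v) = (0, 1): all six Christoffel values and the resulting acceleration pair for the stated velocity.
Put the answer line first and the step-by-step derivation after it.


Answer: Gamma_uuu = 0, Gamma_uuv = 0, Gamma_uvv = 8/3, Gamma_vuu = 0, Gamma_vuv = -3/8, Gamma_vvv = 0; accelerations (d^2u/dtau^2, d^2v/dtau^2) = (-8/3, 0)

E = 9/4, F = 0, G = 16 at the point
E_u = 0, E_v = 0, F_u = 0, F_v = 0, G_u = -12, G_v = 0
EG - F^2 = 36;  g^inv = (1/36) * [[16, 0], [0, 9/4]]
first-kind symbols [ij,l] = (1/2)(d_i g_jl + d_j g_il - d_l g_ij): [uu,u] = E_u/2 = 0, [uu,v] = F_u - E_v/2 = 0, [uv,u] = E_v/2 = 0, [uv,v] = G_u/2 = -6, [vv,u] = F_v - G_u/2 = 6, [vv,v] = G_v/2 = 0
Gamma^u_ij = (G*[ij,u] - F*[ij,v])/(EG - F^2), Gamma^v_ij = (E*[ij,v] - F*[ij,u])/(EG - F^2)
Gamma_uuu = 0, Gamma_uuv = 0, Gamma_uvv = 8/3, Gamma_vuu = 0, Gamma_vuv = -3/8, Gamma_vvv = 0
d^2u/dtau^2 = -(Gamma_uuu*(0)^2 + 2*Gamma_uuv*(0)*(1) + Gamma_uvv*(1)^2) = -8/3
d^2v/dtau^2 = -(Gamma_vuu*(0)^2 + 2*Gamma_vuv*(0)*(1) + Gamma_vvv*(1)^2) = 0


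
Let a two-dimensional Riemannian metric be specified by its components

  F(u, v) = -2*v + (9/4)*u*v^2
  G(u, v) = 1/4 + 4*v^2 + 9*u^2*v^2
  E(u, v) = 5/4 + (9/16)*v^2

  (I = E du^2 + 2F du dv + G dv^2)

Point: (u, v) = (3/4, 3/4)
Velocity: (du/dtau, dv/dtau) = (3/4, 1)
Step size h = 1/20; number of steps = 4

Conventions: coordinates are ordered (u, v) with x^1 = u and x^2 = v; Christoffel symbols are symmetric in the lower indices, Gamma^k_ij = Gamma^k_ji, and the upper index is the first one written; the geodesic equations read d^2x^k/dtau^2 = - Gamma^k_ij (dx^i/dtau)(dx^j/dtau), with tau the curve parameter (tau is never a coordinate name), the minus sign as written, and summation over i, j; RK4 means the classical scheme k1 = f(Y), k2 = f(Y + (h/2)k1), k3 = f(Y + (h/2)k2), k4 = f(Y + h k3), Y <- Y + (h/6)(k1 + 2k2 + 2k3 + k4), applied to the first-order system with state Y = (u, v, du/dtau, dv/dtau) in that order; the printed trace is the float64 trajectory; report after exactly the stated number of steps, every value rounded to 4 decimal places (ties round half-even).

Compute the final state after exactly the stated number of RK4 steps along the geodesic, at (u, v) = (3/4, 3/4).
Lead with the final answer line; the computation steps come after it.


Answer: u = 0.9168, v = 0.9113, du/dtau = 0.9159, dv/dtau = 0.6443

f(Y) = (du/dtau, dv/dtau, -Gamma^u_ij Y'^i Y'^j, -Gamma^v_ij Y'^i Y'^j) with the Gammas evaluated at the stage position; h = 0.050000; intermediate values shown to 6 dp
step 0: u = 0.7500, v = 0.7500, du/dtau = 0.7500, dv/dtau = 1.0000
step 1:
  k1: at (u, v) = (0.750000, 0.750000), (du/dtau, dv/dtau) = (0.750000, 1.000000); Gamma_uuu = 0.057563, Gamma_uuv = 0.538481, Gamma_uvv = -1.699422, Gamma_vuu = 0.163708, Gamma_vuv = 0.765468, Gamma_vvv = 1.095969; k1 = (0.750000, 1.000000, 0.859321, -2.336257)
  k2: at (u, v) = (0.768750, 0.775000), (du/dtau, dv/dtau) = (0.771483, 0.941594); Gamma_uuu = 0.051856, Gamma_uuv = 0.517883, Gamma_uvv = -1.842477, Gamma_vuu = 0.161101, Gamma_vuv = 0.755976, Gamma_vvv = 1.074099; k2 = (0.771483, 0.941594, 0.850268, -2.146497)
  k3: at (u, v) = (0.769287, 0.773540), (du/dtau, dv/dtau) = (0.771257, 0.946338); Gamma_uuu = 0.051837, Gamma_uuv = 0.517906, Gamma_uvv = -1.837062, Gamma_vuu = 0.160829, Gamma_vuv = 0.755970, Gamma_vvv = 1.076204; k3 = (0.771257, 0.946338, 0.858347, -2.162985)
  k4: at (u, v) = (0.788563, 0.797317), (du/dtau, dv/dtau) = (0.792917, 0.891851); Gamma_uuu = 0.045864, Gamma_uuv = 0.495812, Gamma_uvv = -1.983165, Gamma_vuu = 0.157980, Gamma_vuv = 0.746873, Gamma_vvv = 1.059090; k4 = (0.792917, 0.891851, 0.847329, -1.998046)
  Y <- Y + (h/6)(k1 + 2k2 + 2k3 + k4): u = 0.7886, v = 0.7972, du/dtau = 0.7927, dv/dtau = 0.8921
step 2:
  k1: at (u, v) = (0.788570, 0.797231), (du/dtau, dv/dtau) = (0.792699, 0.892056); Gamma_uuu = 0.045870, Gamma_uuv = 0.495836, Gamma_uvv = -1.982785, Gamma_vuu = 0.157971, Gamma_vuv = 0.746880, Gamma_vvv = 1.059190; k1 = (0.792699, 0.892056, 0.847763, -1.998415)
  k2: at (u, v) = (0.808387, 0.819532), (du/dtau, dv/dtau) = (0.813893, 0.842096); Gamma_uuu = 0.039725, Gamma_uuv = 0.472508, Gamma_uvv = -2.130639, Gamma_vuu = 0.154903, Gamma_vuv = 0.738194, Gamma_vvv = 1.046759; k2 = (0.813893, 0.842096, 0.836884, -1.856775)
  k3: at (u, v) = (0.808917, 0.818283), (du/dtau, dv/dtau) = (0.813621, 0.845637); Gamma_uuu = 0.039736, Gamma_uuv = 0.472590, Gamma_uvv = -2.125876, Gamma_vuu = 0.154678, Gamma_vuv = 0.738143, Gamma_vvv = 1.048332; k3 = (0.813621, 0.845637, 0.843602, -1.867784)
  k4: at (u, v) = (0.829251, 0.839513), (du/dtau, dv/dtau) = (0.834879, 0.798667); Gamma_uuu = 0.033495, Gamma_uuv = 0.448178, Gamma_uvv = -2.276905, Gamma_vuu = 0.151491, Gamma_vuv = 0.729801, Gamma_vvv = 1.039550; k4 = (0.834879, 0.798667, 0.831338, -1.741937)
  Y <- Y + (h/6)(k1 + 2k2 + 2k3 + k4): u = 0.8293, v = 0.8394, du/dtau = 0.8347, dv/dtau = 0.7988
step 3:
  k1: at (u, v) = (0.829258, 0.839449), (du/dtau, dv/dtau) = (0.834700, 0.798811); Gamma_uuu = 0.033501, Gamma_uuv = 0.448200, Gamma_uvv = -2.276608, Gamma_vuu = 0.151485, Gamma_vuv = 0.729804, Gamma_vvv = 1.039613; k1 = (0.834700, 0.798811, 0.831669, -1.742136)
  k2: at (u, v) = (0.850126, 0.859419), (du/dtau, dv/dtau) = (0.855491, 0.755257); Gamma_uuu = 0.027231, Gamma_uuv = 0.422905, Gamma_uvv = -2.429830, Gamma_vuu = 0.148187, Gamma_vuv = 0.721797, Gamma_vvv = 1.034396; k2 = (0.855491, 0.755257, 0.819587, -1.631214)
  k3: at (u, v) = (0.850646, 0.858331), (du/dtau, dv/dtau) = (0.855189, 0.758030); Gamma_uuu = 0.027261, Gamma_uuv = 0.423022, Gamma_uvv = -2.425578, Gamma_vuu = 0.147995, Gamma_vuv = 0.721715, Gamma_vvv = 1.035602; k3 = (0.855189, 0.758030, 0.825367, -1.639021)
  k4: at (u, v) = (0.872018, 0.877351), (du/dtau, dv/dtau) = (0.875968, 0.716859); Gamma_uuu = 0.021009, Gamma_uuv = 0.396934, Gamma_uvv = -2.582160, Gamma_vuu = 0.144651, Gamma_vuv = 0.713990, Gamma_vvv = 1.033232; k4 = (0.875968, 0.716859, 0.812313, -1.538652)
  Y <- Y + (h/6)(k1 + 2k2 + 2k3 + k4): u = 0.8720, v = 0.8773, du/dtau = 0.8758, dv/dtau = 0.7170
step 4:
  k1: at (u, v) = (0.872025, 0.877301), (du/dtau, dv/dtau) = (0.875815, 0.716967); Gamma_uuu = 0.021014, Gamma_uuv = 0.396954, Gamma_uvv = -2.581917, Gamma_vuu = 0.144646, Gamma_vuv = 0.713990, Gamma_vvv = 1.033273; k1 = (0.875815, 0.716967, 0.812575, -1.538769)
  k2: at (u, v) = (0.893921, 0.895225), (du/dtau, dv/dtau) = (0.896130, 0.678497); Gamma_uuu = 0.014826, Gamma_uuv = 0.370233, Gamma_uvv = -2.741068, Gamma_vuu = 0.141255, Gamma_vuv = 0.706529, Gamma_vvv = 1.033670; k2 = (0.896130, 0.678497, 0.799749, -1.448464)
  k3: at (u, v) = (0.894429, 0.894264), (du/dtau, dv/dtau) = (0.895809, 0.680755); Gamma_uuu = 0.014869, Gamma_uuv = 0.370375, Gamma_uvv = -2.737228, Gamma_vuu = 0.141090, Gamma_vuv = 0.706426, Gamma_vvv = 1.034613; k3 = (0.895809, 0.680755, 0.804846, -1.454284)
  k4: at (u, v) = (0.916816, 0.911339), (du/dtau, dv/dtau) = (0.916058, 0.644252); Gamma_uuu = 0.008774, Gamma_uuv = 0.343080, Gamma_uvv = -2.899923, Gamma_vuu = 0.137699, Gamma_vuv = 0.699188, Gamma_vvv = 1.037256; k4 = (0.916058, 0.644252, 0.791331, -1.371359)
  Y <- Y + (h/6)(k1 + 2k2 + 2k3 + k4): u = 0.9168, v = 0.9113, du/dtau = 0.9159, dv/dtau = 0.6443


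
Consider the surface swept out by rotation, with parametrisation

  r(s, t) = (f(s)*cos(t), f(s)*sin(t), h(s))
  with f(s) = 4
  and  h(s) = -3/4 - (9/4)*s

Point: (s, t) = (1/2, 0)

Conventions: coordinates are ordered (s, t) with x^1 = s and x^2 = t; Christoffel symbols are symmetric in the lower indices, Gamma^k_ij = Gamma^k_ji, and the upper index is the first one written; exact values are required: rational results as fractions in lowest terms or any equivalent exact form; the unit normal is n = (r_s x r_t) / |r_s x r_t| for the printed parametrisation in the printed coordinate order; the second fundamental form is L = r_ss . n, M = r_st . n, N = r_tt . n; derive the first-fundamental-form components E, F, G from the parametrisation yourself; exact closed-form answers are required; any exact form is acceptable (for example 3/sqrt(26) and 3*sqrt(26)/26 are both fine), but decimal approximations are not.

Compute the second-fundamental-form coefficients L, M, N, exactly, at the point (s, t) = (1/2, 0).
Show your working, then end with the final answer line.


f = 4, f' = 0, f'' = 0, h' = -9/4, h'' = 0
E = 81/16, F = 0, G = 16; answer radicand W^2 = 81/16
unnormalised second-form numerators: l = 0, m = 0, n = -9; L = l/sqrt(81/16), and similarly M = m/sqrt(W^2), N = n/sqrt(W^2)

Answer: L = 0, M = 0, N = -4


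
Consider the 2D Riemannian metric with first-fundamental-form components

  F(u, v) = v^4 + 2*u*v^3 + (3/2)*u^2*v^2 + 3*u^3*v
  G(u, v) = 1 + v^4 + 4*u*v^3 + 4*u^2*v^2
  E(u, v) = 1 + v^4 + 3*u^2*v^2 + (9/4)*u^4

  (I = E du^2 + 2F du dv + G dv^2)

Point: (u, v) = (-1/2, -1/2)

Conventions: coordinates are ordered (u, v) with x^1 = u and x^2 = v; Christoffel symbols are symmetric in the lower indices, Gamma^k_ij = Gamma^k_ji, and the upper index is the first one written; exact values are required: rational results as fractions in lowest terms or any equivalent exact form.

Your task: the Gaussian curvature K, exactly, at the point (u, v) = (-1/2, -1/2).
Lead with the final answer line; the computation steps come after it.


Answer: K = 8192/15625

E = 89/64, F = 15/32, G = 25/16, EG - F^2 = 125/64 at the point
E_u = -15/8, E_v = -5/4, F_u = -7/4, F_v = -2, G_u = -3/2, G_v = -3
E_vv = 9/2, F_uv = 21/4, G_uu = 2
Evaluate Brioschi's two determinant matrices M1, M2 and divide by (EG - F^2)^2.
M1 = [[-E_vv/2 + F_uv - G_uu/2, E_u/2, F_u - E_v/2], [F_v - G_u/2, E, F], [G_v/2, F, G]] = [[2, -15/16, -9/8], [-5/4, 89/64, 15/32], [-3/2, 15/32, 25/16]]; det M1 = 67/64
M2 = [[0, E_v/2, G_u/2], [E_v/2, E, F], [G_u/2, F, G]] = [[0, -5/8, -3/4], [-5/8, 89/64, 15/32], [-3/4, 15/32, 25/16]]; det M2 = -61/64
det M1 - det M2 = 2; K = 2 / (125/64)^2 = 8192/15625


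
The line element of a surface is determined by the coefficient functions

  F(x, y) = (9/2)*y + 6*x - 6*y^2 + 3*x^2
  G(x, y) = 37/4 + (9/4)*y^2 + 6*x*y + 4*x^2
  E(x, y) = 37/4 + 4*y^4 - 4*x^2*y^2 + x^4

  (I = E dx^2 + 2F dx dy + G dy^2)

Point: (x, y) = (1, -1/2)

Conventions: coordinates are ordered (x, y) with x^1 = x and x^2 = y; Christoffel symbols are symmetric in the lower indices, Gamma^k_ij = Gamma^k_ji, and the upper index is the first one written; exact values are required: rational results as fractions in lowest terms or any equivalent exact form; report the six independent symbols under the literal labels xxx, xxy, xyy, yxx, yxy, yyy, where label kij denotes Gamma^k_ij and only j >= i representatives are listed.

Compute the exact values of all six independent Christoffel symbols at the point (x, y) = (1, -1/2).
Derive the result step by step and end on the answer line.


E = 19/2, F = 21/4, G = 173/16 at the point
E_x = 2, E_y = 2, F_x = 12, F_y = 21/2, G_x = 5, G_y = 15/4
EG - F^2 = 2405/32;  g^inv = (32/2405) * [[173/16, -21/4], [-21/4, 19/2]]
first-kind symbols [ij,l] = (1/2)(d_i g_jl + d_j g_il - d_l g_ij): [xx,x] = E_x/2 = 1, [xx,y] = F_x - E_y/2 = 11, [xy,x] = E_y/2 = 1, [xy,y] = G_x/2 = 5/2, [yy,x] = F_y - G_x/2 = 8, [yy,y] = G_y/2 = 15/8
Gamma^x_ij = (G*[ij,x] - F*[ij,y])/(EG - F^2), Gamma^y_ij = (E*[ij,y] - F*[ij,x])/(EG - F^2)

Answer: Gamma_xxx = -1502/2405, Gamma_xxy = -2/65, Gamma_xyy = 2453/2405, Gamma_yxx = 3176/2405, Gamma_yxy = 16/65, Gamma_yyy = -774/2405


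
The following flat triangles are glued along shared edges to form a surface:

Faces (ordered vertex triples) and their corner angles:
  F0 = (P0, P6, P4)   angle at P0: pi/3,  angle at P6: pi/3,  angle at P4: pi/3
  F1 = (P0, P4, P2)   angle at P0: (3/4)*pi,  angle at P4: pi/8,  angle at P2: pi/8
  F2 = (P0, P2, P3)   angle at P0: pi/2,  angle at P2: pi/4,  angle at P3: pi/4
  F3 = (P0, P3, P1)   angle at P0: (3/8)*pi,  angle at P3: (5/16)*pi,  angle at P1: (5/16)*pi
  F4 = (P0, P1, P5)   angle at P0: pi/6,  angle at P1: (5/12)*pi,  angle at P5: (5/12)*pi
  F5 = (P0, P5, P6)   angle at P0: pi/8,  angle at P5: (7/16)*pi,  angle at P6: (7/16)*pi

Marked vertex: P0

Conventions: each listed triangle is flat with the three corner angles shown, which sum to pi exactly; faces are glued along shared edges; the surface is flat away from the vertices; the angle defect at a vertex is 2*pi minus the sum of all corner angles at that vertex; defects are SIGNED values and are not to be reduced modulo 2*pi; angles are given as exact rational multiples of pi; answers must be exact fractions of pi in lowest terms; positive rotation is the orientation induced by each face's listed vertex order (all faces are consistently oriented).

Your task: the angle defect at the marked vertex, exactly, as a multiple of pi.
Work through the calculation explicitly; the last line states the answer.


Sum of corner angles at P0: (9/4)*pi
defect = 2*pi - (9/4)*pi

Answer: defect(P0) = -pi/4


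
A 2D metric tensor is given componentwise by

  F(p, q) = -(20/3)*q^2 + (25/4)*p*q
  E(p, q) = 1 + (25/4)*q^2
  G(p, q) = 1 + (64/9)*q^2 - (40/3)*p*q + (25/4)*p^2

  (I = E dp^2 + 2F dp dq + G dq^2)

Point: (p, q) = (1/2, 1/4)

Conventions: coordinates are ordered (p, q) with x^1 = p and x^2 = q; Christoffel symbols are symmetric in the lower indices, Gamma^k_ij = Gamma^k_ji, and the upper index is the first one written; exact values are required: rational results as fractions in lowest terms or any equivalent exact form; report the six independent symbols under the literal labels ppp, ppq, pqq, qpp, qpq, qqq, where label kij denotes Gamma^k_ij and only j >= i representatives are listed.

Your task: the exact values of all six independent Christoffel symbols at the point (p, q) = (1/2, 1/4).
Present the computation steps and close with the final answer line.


E = 89/64, F = 35/96, G = 193/144 at the point
E_p = 0, E_q = 25/8, F_p = 25/16, F_q = -5/24, G_p = 35/12, G_q = -28/9
EG - F^2 = 997/576;  g^inv = (576/997) * [[193/144, -35/96], [-35/96, 89/64]]
first-kind symbols [ij,l] = (1/2)(d_i g_jl + d_j g_il - d_l g_ij): [pp,p] = E_p/2 = 0, [pp,q] = F_p - E_q/2 = 0, [pq,p] = E_q/2 = 25/16, [pq,q] = G_p/2 = 35/24, [qq,p] = F_q - G_p/2 = -5/3, [qq,q] = G_q/2 = -14/9
Gamma^p_ij = (G*[ij,p] - F*[ij,q])/(EG - F^2), Gamma^q_ij = (E*[ij,q] - F*[ij,p])/(EG - F^2)

Answer: Gamma_ppp = 0, Gamma_ppq = 900/997, Gamma_pqq = -960/997, Gamma_qpp = 0, Gamma_qpq = 840/997, Gamma_qqq = -896/997


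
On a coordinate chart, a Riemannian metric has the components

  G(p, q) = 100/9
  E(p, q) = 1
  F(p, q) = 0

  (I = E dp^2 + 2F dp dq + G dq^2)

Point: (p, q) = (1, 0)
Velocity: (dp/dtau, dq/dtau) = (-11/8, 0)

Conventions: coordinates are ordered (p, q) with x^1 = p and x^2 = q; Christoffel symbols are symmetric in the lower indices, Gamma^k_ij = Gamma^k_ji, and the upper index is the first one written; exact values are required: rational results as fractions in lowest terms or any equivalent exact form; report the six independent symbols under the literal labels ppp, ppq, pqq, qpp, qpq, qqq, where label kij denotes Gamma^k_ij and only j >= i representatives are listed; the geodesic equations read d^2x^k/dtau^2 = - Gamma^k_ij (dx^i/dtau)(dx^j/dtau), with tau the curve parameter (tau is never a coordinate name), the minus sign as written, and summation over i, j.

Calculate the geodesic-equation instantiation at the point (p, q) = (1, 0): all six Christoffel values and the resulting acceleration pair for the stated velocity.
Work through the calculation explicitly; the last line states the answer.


E = 1, F = 0, G = 100/9 at the point
E_p = 0, E_q = 0, F_p = 0, F_q = 0, G_p = 0, G_q = 0
EG - F^2 = 100/9;  g^inv = (9/100) * [[100/9, 0], [0, 1]]
first-kind symbols [ij,l] = (1/2)(d_i g_jl + d_j g_il - d_l g_ij): [pp,p] = E_p/2 = 0, [pp,q] = F_p - E_q/2 = 0, [pq,p] = E_q/2 = 0, [pq,q] = G_p/2 = 0, [qq,p] = F_q - G_p/2 = 0, [qq,q] = G_q/2 = 0
Gamma^p_ij = (G*[ij,p] - F*[ij,q])/(EG - F^2), Gamma^q_ij = (E*[ij,q] - F*[ij,p])/(EG - F^2)
Gamma_ppp = 0, Gamma_ppq = 0, Gamma_pqq = 0, Gamma_qpp = 0, Gamma_qpq = 0, Gamma_qqq = 0
d^2p/dtau^2 = -(Gamma_ppp*(-11/8)^2 + 2*Gamma_ppq*(-11/8)*(0) + Gamma_pqq*(0)^2) = 0
d^2q/dtau^2 = -(Gamma_qpp*(-11/8)^2 + 2*Gamma_qpq*(-11/8)*(0) + Gamma_qqq*(0)^2) = 0

Answer: Gamma_ppp = 0, Gamma_ppq = 0, Gamma_pqq = 0, Gamma_qpp = 0, Gamma_qpq = 0, Gamma_qqq = 0; accelerations (d^2p/dtau^2, d^2q/dtau^2) = (0, 0)


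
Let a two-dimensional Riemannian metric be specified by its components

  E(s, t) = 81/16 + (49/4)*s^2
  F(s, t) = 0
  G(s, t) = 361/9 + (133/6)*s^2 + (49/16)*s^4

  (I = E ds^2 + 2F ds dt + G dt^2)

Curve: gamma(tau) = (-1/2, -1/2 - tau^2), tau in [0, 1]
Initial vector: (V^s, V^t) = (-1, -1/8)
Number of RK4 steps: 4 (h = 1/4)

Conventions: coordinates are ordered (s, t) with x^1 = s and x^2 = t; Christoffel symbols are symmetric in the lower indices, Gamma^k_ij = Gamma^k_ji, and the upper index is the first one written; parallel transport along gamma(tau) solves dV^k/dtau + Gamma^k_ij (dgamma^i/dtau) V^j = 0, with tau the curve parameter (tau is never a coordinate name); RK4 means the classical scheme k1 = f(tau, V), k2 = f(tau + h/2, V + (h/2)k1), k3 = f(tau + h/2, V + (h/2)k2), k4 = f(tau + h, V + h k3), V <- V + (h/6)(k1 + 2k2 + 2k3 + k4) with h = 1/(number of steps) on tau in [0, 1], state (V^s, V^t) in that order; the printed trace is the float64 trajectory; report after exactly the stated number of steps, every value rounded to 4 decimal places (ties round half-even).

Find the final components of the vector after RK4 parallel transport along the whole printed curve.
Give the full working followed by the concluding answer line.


gamma'(tau) = (0, -2*tau); f(tau, V)^k = -Gamma^k_ij(gamma(tau)) gamma'^i(tau) V^j; h = 1/4; intermediate values shown to 6 dp
curve data and Christoffel symbols at the stage parameters:
  tau = 0.000000: gamma = (-0.500000, -0.500000), gamma' = (0.000000, 0.000000); Gamma_sss = -0.753846, Gamma_sst = 0.000000, Gamma_stt = 1.458333, Gamma_tss = 0.000000, Gamma_tst = -0.258462, Gamma_ttt = 0.000000
  tau = 0.125000: gamma = (-0.500000, -0.515625), gamma' = (0.000000, -0.250000); Gamma_sss = -0.753846, Gamma_sst = 0.000000, Gamma_stt = 1.458333, Gamma_tss = 0.000000, Gamma_tst = -0.258462, Gamma_ttt = 0.000000
  tau = 0.250000: gamma = (-0.500000, -0.562500), gamma' = (0.000000, -0.500000); Gamma_sss = -0.753846, Gamma_sst = 0.000000, Gamma_stt = 1.458333, Gamma_tss = 0.000000, Gamma_tst = -0.258462, Gamma_ttt = 0.000000
  tau = 0.375000: gamma = (-0.500000, -0.640625), gamma' = (0.000000, -0.750000); Gamma_sss = -0.753846, Gamma_sst = 0.000000, Gamma_stt = 1.458333, Gamma_tss = 0.000000, Gamma_tst = -0.258462, Gamma_ttt = 0.000000
  tau = 0.500000: gamma = (-0.500000, -0.750000), gamma' = (0.000000, -1.000000); Gamma_sss = -0.753846, Gamma_sst = 0.000000, Gamma_stt = 1.458333, Gamma_tss = 0.000000, Gamma_tst = -0.258462, Gamma_ttt = 0.000000
  tau = 0.625000: gamma = (-0.500000, -0.890625), gamma' = (0.000000, -1.250000); Gamma_sss = -0.753846, Gamma_sst = 0.000000, Gamma_stt = 1.458333, Gamma_tss = 0.000000, Gamma_tst = -0.258462, Gamma_ttt = 0.000000
  tau = 0.750000: gamma = (-0.500000, -1.062500), gamma' = (0.000000, -1.500000); Gamma_sss = -0.753846, Gamma_sst = 0.000000, Gamma_stt = 1.458333, Gamma_tss = 0.000000, Gamma_tst = -0.258462, Gamma_ttt = 0.000000
  tau = 0.875000: gamma = (-0.500000, -1.265625), gamma' = (0.000000, -1.750000); Gamma_sss = -0.753846, Gamma_sst = 0.000000, Gamma_stt = 1.458333, Gamma_tss = 0.000000, Gamma_tst = -0.258462, Gamma_ttt = 0.000000
  tau = 1.000000: gamma = (-0.500000, -1.500000), gamma' = (0.000000, -2.000000); Gamma_sss = -0.753846, Gamma_sst = 0.000000, Gamma_stt = 1.458333, Gamma_tss = 0.000000, Gamma_tst = -0.258462, Gamma_ttt = 0.000000
step 0: V^s = -1.0000, V^t = -0.1250
step 1: k1 = (0.000000, 0.000000), k2 = (-0.045573, 0.064615), k3 = (-0.042628, 0.064983), k4 = (-0.079300, 0.130608); V <- V + (h/6)(k1 + 2k2 + 2k3 + k4): V^s = -1.0107, V^t = -0.1088
step 2: k1 = (-0.079303, 0.130608), k2 = (-0.101098, 0.197833), k3 = (-0.091907, 0.198361), k4 = (-0.086286, 0.267154); V <- V + (h/6)(k1 + 2k2 + 2k3 + k4): V^s = -1.0336, V^t = -0.0592
step 3: k1 = (-0.086287, 0.267156), k2 = (-0.046984, 0.337429), k3 = (-0.030971, 0.335842), k4 = (0.054232, 0.403735); V <- V + (h/6)(k1 + 2k2 + 2k3 + k4): V^s = -1.0415, V^t = 0.0249
step 4: k1 = (0.054449, 0.403770), k2 = (0.192331, 0.467986), k3 = (0.212817, 0.460191), k4 = (0.408155, 0.510857); V <- V + (h/6)(k1 + 2k2 + 2k3 + k4): V^s = -0.9884, V^t = 0.1403

Answer: V^s = -0.9884, V^t = 0.1403
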